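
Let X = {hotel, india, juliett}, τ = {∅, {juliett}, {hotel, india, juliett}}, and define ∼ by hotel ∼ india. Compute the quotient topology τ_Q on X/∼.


X/∼ = {[hotel=india], [juliett]}; |τ_Q| = 3.

Equivalence classes: [hotel=india], [juliett].
Quotient map π: X → X/∼ sends hotel ↦ [hotel=india], india ↦ [hotel=india], juliett ↦ [juliett].
For each subset V ⊆ X/∼, compute π^{-1}(V) ⊆ X and check whether π^{-1}(V) ∈ τ. V is open in τ_Q iff π^{-1}(V) ∈ τ.
  V = {}: π^{-1}(V) = ∅ ∈ τ ✓.
  V = {[hotel=india]}: π^{-1}(V) = {hotel, india} ∉ τ ✗.
  V = {[juliett]}: π^{-1}(V) = {juliett} ∈ τ ✓.
  V = {[hotel=india], [juliett]}: π^{-1}(V) = {hotel, india, juliett} ∈ τ ✓.
Open sets in the quotient: τ_Q = {{}, {[juliett]}, {[hotel=india], [juliett]}} (3 elements).


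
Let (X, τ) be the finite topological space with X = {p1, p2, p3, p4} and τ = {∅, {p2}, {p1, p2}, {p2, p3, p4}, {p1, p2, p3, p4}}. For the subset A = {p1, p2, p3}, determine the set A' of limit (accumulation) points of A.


A' = {p1, p3, p4}

For each x ∈ X, list the open sets U ∈ τ with x ∈ U, then check whether U ∩ (A ∖ {x}) ≠ ∅ for every such U.
  x = p1: opens ∋ x are {p1, p2}, {p1, p2, p3, p4}; each meets A ∖ {p1}, so x IS a limit point.
  x = p2: open {p2} ∋ x has {p2} ∩ (A ∖ {p2}) = ∅, so x is NOT a limit point.
  x = p3: opens ∋ x are {p2, p3, p4}, {p1, p2, p3, p4}; each meets A ∖ {p3}, so x IS a limit point.
  x = p4: opens ∋ x are {p2, p3, p4}, {p1, p2, p3, p4}; each meets A ∖ {p4}, so x IS a limit point.
Collecting: A' = {p1, p3, p4}.


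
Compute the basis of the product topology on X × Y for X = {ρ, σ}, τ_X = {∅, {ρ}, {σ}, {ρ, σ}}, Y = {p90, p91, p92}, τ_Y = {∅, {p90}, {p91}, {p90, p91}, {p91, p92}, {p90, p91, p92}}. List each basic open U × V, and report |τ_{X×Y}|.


Basis B = {∅ × ∅, {ρ} × {p90}, {ρ} × {p91}, {σ} × {p90}, {σ} × {p91}, {ρ} × {p90, p91}, {ρ, σ} × {p90}, {ρ} × {p91, p92}, {ρ, σ} × {p91}, {σ} × {p90, p91}, {σ} × {p91, p92}, {ρ} × {p90, p91, p92}, {σ} × {p90, p91, p92}, {ρ, σ} × {p90, p91}, {ρ, σ} × {p91, p92}, {ρ, σ} × {p90, p91, p92}}; |τ_{X×Y}| = 36.

Enumerate products U × V with U ∈ τ_X, V ∈ τ_Y (deduplicated):
  ∅ × ∅ = {} (∅)
  {ρ} × {p90} = {(ρ,p90)}
  {ρ} × {p91} = {(ρ,p91)}
  {σ} × {p90} = {(σ,p90)}
  {σ} × {p91} = {(σ,p91)}
  {ρ} × {p90, p91} = {(ρ,p90), (ρ,p91)}
  {ρ, σ} × {p90} = {(ρ,p90), (σ,p90)}
  {ρ} × {p91, p92} = {(ρ,p91), (ρ,p92)}
  {ρ, σ} × {p91} = {(ρ,p91), (σ,p91)}
  {σ} × {p90, p91} = {(σ,p90), (σ,p91)}
  {σ} × {p91, p92} = {(σ,p91), (σ,p92)}
  {ρ} × {p90, p91, p92} = {(ρ,p90), (ρ,p91), (ρ,p92)}
  {σ} × {p90, p91, p92} = {(σ,p90), (σ,p91), (σ,p92)}
  {ρ, σ} × {p90, p91} = {(ρ,p90), (ρ,p91), (σ,p90), (σ,p91)}
  {ρ, σ} × {p91, p92} = {(ρ,p91), (ρ,p92), (σ,p91), (σ,p92)}
  {ρ, σ} × {p90, p91, p92} = {(ρ,p90), (ρ,p91), (ρ,p92), (σ,p90), (σ,p91), (σ,p92)}
These 16 distinct sets form the basis B.
Close under arbitrary unions to get τ_{X×Y}; counting gives |τ_{X×Y}| = 36.


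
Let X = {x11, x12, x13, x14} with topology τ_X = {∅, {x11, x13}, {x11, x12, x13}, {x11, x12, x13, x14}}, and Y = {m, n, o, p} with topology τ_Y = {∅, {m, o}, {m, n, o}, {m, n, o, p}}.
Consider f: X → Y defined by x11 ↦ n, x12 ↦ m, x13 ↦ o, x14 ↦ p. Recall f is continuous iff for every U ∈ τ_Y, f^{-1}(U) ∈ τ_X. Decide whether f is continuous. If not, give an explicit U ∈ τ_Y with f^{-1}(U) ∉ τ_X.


f is NOT continuous.

Compute f^{-1}(U) for each U ∈ τ_Y:
  U = ∅: f^{-1}(U) = ∅ ∈ τ_X ✓.
  U = {m, o}: f^{-1}(U) = {x12, x13} ∉ τ_X ✗.
  U = {m, n, o}: f^{-1}(U) = {x11, x12, x13} ∈ τ_X ✓.
  U = {m, n, o, p}: f^{-1}(U) = {x11, x12, x13, x14} ∈ τ_X ✓.
Found U = {m, o} with f^{-1}(U) = {x12, x13} not in τ_X. Therefore f is NOT continuous.


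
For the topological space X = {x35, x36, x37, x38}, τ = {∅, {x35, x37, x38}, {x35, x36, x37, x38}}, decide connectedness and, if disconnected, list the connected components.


(X, τ) is connected.

Find clopen sets (U ∈ τ with X ∖ U ∈ τ):
  U = ∅, X ∖ U = {x35, x36, x37, x38} — both open, so U is clopen.
  U = {x35, x36, x37, x38}, X ∖ U = ∅ — both open, so U is clopen.
Only trivial clopens (∅ and X) exist, so (X, τ) is connected.
Compute connected components by grouping points that agree on all clopens:
  component: {x35, x36, x37, x38}


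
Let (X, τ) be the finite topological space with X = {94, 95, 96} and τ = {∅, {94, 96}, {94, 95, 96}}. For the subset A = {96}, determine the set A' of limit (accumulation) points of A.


A' = {94, 95}

For each x ∈ X, list the open sets U ∈ τ with x ∈ U, then check whether U ∩ (A ∖ {x}) ≠ ∅ for every such U.
  x = 94: opens ∋ x are {94, 96}, {94, 95, 96}; each meets A ∖ {94}, so x IS a limit point.
  x = 95: opens ∋ x are {94, 95, 96}; each meets A ∖ {95}, so x IS a limit point.
  x = 96: open {94, 96} ∋ x has {94, 96} ∩ (A ∖ {96}) = ∅, so x is NOT a limit point.
Collecting: A' = {94, 95}.


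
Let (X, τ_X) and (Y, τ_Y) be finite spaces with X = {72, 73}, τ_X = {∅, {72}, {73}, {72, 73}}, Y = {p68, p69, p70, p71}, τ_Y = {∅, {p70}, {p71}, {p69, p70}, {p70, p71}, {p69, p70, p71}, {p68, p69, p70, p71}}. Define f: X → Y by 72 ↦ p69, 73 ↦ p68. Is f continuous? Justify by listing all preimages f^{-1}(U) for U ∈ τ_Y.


f IS continuous.

Compute f^{-1}(U) for each U ∈ τ_Y:
  U = ∅: f^{-1}(U) = ∅ ∈ τ_X ✓.
  U = {p70}: f^{-1}(U) = ∅ ∈ τ_X ✓.
  U = {p71}: f^{-1}(U) = ∅ ∈ τ_X ✓.
  U = {p69, p70}: f^{-1}(U) = {72} ∈ τ_X ✓.
  U = {p70, p71}: f^{-1}(U) = ∅ ∈ τ_X ✓.
  U = {p69, p70, p71}: f^{-1}(U) = {72} ∈ τ_X ✓.
  U = {p68, p69, p70, p71}: f^{-1}(U) = {72, 73} ∈ τ_X ✓.
Every preimage lies in τ_X, so f IS continuous.


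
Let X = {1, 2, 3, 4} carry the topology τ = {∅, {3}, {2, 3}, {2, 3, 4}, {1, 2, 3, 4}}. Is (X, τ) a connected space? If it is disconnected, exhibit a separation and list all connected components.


(X, τ) is connected.

Find clopen sets (U ∈ τ with X ∖ U ∈ τ):
  U = ∅, X ∖ U = {1, 2, 3, 4} — both open, so U is clopen.
  U = {1, 2, 3, 4}, X ∖ U = ∅ — both open, so U is clopen.
Only trivial clopens (∅ and X) exist, so (X, τ) is connected.
Compute connected components by grouping points that agree on all clopens:
  component: {1, 2, 3, 4}


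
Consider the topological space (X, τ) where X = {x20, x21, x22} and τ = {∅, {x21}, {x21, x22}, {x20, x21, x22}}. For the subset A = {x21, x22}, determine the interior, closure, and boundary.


int(A) = {x21, x22}, cl(A) = {x20, x21, x22}, ∂A = {x20}.

Closed sets in (X, τ) are complements of opens:
  closed(X, τ) = {∅, {x20}, {x20, x22}, {x20, x21, x22}}.
int(A) = ⋃ {U ∈ τ : U ⊆ A}. Opens contained in A: ∅, {x21}, {x21, x22}.
Taking the union of these: int(A) = {x21, x22}.
cl(A) = ⋂ {C closed : A ⊆ C}. Closed sets containing A: {x20, x21, x22}.
Intersecting these: cl(A) = {x20, x21, x22}.
∂A = cl(A) ∖ int(A) = {x20, x21, x22} ∖ {x21, x22} = {x20}.


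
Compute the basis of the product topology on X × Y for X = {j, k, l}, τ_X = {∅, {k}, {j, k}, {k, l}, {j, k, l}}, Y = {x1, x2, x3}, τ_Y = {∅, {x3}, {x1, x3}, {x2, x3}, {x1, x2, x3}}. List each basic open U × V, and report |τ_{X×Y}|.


Basis B = {∅ × ∅, {k} × {x3}, {j, k} × {x3}, {k} × {x1, x3}, {k} × {x2, x3}, {k, l} × {x3}, {j, k, l} × {x3}, {k} × {x1, x2, x3}, {j, k} × {x1, x3}, {j, k} × {x2, x3}, {k, l} × {x1, x3}, {k, l} × {x2, x3}, {j, k} × {x1, x2, x3}, {j, k, l} × {x1, x3}, {j, k, l} × {x2, x3}, {k, l} × {x1, x2, x3}, {j, k, l} × {x1, x2, x3}}; |τ_{X×Y}| = 48.

Enumerate products U × V with U ∈ τ_X, V ∈ τ_Y (deduplicated):
  ∅ × ∅ = {} (∅)
  {k} × {x3} = {(k,x3)}
  {j, k} × {x3} = {(j,x3), (k,x3)}
  {k} × {x1, x3} = {(k,x1), (k,x3)}
  {k} × {x2, x3} = {(k,x2), (k,x3)}
  {k, l} × {x3} = {(k,x3), (l,x3)}
  {j, k, l} × {x3} = {(j,x3), (k,x3), (l,x3)}
  {k} × {x1, x2, x3} = {(k,x1), (k,x2), (k,x3)}
  {j, k} × {x1, x3} = {(j,x1), (j,x3), (k,x1), (k,x3)}
  {j, k} × {x2, x3} = {(j,x2), (j,x3), (k,x2), (k,x3)}
  {k, l} × {x1, x3} = {(k,x1), (k,x3), (l,x1), (l,x3)}
  {k, l} × {x2, x3} = {(k,x2), (k,x3), (l,x2), (l,x3)}
  {j, k} × {x1, x2, x3} = {(j,x1), (j,x2), (j,x3), (k,x1), (k,x2), (k,x3)}
  {j, k, l} × {x1, x3} = {(j,x1), (j,x3), (k,x1), (k,x3), (l,x1), (l,x3)}
  {j, k, l} × {x2, x3} = {(j,x2), (j,x3), (k,x2), (k,x3), (l,x2), (l,x3)}
  {k, l} × {x1, x2, x3} = {(k,x1), (k,x2), (k,x3), (l,x1), (l,x2), (l,x3)}
  {j, k, l} × {x1, x2, x3} = {(j,x1), (j,x2), (j,x3), (k,x1), (k,x2), (k,x3), (l,x1), (l,x2), (l,x3)}
These 17 distinct sets form the basis B.
Close under arbitrary unions to get τ_{X×Y}; counting gives |τ_{X×Y}| = 48.


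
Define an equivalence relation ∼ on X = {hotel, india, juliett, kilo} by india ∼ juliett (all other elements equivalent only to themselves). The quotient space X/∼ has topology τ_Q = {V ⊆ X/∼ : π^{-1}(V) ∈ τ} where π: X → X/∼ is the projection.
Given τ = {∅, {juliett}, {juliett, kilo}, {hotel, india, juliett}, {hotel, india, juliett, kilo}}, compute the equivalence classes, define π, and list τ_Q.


X/∼ = {[hotel], [india=juliett], [kilo]}; |τ_Q| = 3.

Equivalence classes: [hotel], [india=juliett], [kilo].
Quotient map π: X → X/∼ sends hotel ↦ [hotel], india ↦ [india=juliett], juliett ↦ [india=juliett], kilo ↦ [kilo].
For each subset V ⊆ X/∼, compute π^{-1}(V) ⊆ X and check whether π^{-1}(V) ∈ τ. V is open in τ_Q iff π^{-1}(V) ∈ τ.
  V = {}: π^{-1}(V) = ∅ ∈ τ ✓.
  V = {[hotel]}: π^{-1}(V) = {hotel} ∉ τ ✗.
  V = {[india=juliett]}: π^{-1}(V) = {india, juliett} ∉ τ ✗.
  V = {[hotel], [india=juliett]}: π^{-1}(V) = {hotel, india, juliett} ∈ τ ✓.
  V = {[kilo]}: π^{-1}(V) = {kilo} ∉ τ ✗.
  V = {[hotel], [kilo]}: π^{-1}(V) = {hotel, kilo} ∉ τ ✗.
  V = {[india=juliett], [kilo]}: π^{-1}(V) = {india, juliett, kilo} ∉ τ ✗.
  V = {[hotel], [india=juliett], [kilo]}: π^{-1}(V) = {hotel, india, juliett, kilo} ∈ τ ✓.
Open sets in the quotient: τ_Q = {{}, {[hotel], [india=juliett]}, {[hotel], [india=juliett], [kilo]}} (3 elements).


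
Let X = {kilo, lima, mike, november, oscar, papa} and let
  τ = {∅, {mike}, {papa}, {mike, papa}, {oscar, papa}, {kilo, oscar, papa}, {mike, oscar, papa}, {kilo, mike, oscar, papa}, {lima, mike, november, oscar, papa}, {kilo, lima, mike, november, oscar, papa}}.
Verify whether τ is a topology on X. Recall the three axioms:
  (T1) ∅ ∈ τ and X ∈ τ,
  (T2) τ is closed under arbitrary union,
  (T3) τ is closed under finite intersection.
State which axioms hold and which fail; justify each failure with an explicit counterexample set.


τ IS a topology on X.

Axiom (T1): ∅ ∈ τ? Yes; X ∈ τ? Yes.
Axiom (T2/T3): check pairwise unions and intersections of members of τ.
All pairwise intersections and unions checked — each lies in τ. Therefore τ satisfies (T1), (T2), (T3): it IS a topology on X.


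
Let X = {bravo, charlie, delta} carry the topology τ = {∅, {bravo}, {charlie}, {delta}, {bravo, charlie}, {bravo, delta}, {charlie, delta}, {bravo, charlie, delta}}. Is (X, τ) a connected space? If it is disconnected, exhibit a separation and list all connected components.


(X, τ) is disconnected; components = [{bravo}, {charlie}, {delta}].

Find clopen sets (U ∈ τ with X ∖ U ∈ τ):
  U = ∅, X ∖ U = {bravo, charlie, delta} — both open, so U is clopen.
  U = {bravo}, X ∖ U = {charlie, delta} — both open, so U is clopen.
  U = {charlie}, X ∖ U = {bravo, delta} — both open, so U is clopen.
  U = {delta}, X ∖ U = {bravo, charlie} — both open, so U is clopen.
  U = {bravo, charlie}, X ∖ U = {delta} — both open, so U is clopen.
  U = {bravo, delta}, X ∖ U = {charlie} — both open, so U is clopen.
  U = {charlie, delta}, X ∖ U = {bravo} — both open, so U is clopen.
  U = {bravo, charlie, delta}, X ∖ U = ∅ — both open, so U is clopen.
Nontrivial clopen(s) exist: e.g. {charlie, delta}. So (X, τ) is disconnected.
Compute connected components by grouping points that agree on all clopens:
  component: {bravo}
  component: {charlie}
  component: {delta}


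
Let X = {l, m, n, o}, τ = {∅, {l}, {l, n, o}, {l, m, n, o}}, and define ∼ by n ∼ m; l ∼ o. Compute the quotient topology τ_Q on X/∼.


X/∼ = {[l=o], [m=n]}; |τ_Q| = 2.

Equivalence classes: [l=o], [m=n].
Quotient map π: X → X/∼ sends l ↦ [l=o], m ↦ [m=n], n ↦ [m=n], o ↦ [l=o].
For each subset V ⊆ X/∼, compute π^{-1}(V) ⊆ X and check whether π^{-1}(V) ∈ τ. V is open in τ_Q iff π^{-1}(V) ∈ τ.
  V = {}: π^{-1}(V) = ∅ ∈ τ ✓.
  V = {[l=o]}: π^{-1}(V) = {l, o} ∉ τ ✗.
  V = {[m=n]}: π^{-1}(V) = {m, n} ∉ τ ✗.
  V = {[l=o], [m=n]}: π^{-1}(V) = {l, m, n, o} ∈ τ ✓.
Open sets in the quotient: τ_Q = {{}, {[l=o], [m=n]}} (2 elements).


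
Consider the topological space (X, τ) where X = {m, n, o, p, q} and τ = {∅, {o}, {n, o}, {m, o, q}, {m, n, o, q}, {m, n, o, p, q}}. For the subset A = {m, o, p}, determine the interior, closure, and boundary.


int(A) = {o}, cl(A) = {m, n, o, p, q}, ∂A = {m, n, p, q}.

Closed sets in (X, τ) are complements of opens:
  closed(X, τ) = {∅, {p}, {n, p}, {m, p, q}, {m, n, p, q}, {m, n, o, p, q}}.
int(A) = ⋃ {U ∈ τ : U ⊆ A}. Opens contained in A: ∅, {o}.
Taking the union of these: int(A) = {o}.
cl(A) = ⋂ {C closed : A ⊆ C}. Closed sets containing A: {m, n, o, p, q}.
Intersecting these: cl(A) = {m, n, o, p, q}.
∂A = cl(A) ∖ int(A) = {m, n, o, p, q} ∖ {o} = {m, n, p, q}.


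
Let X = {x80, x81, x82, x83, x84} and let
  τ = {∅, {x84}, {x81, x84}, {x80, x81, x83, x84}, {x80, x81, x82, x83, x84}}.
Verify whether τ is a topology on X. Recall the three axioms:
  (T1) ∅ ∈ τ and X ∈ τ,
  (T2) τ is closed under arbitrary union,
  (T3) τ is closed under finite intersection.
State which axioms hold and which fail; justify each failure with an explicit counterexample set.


τ IS a topology on X.

Axiom (T1): ∅ ∈ τ? Yes; X ∈ τ? Yes.
Axiom (T2/T3): check pairwise unions and intersections of members of τ.
All pairwise intersections and unions checked — each lies in τ. Therefore τ satisfies (T1), (T2), (T3): it IS a topology on X.


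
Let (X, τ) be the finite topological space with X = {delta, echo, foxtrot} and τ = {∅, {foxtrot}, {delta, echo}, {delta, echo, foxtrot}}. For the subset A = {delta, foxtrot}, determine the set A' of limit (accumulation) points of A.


A' = {echo}

For each x ∈ X, list the open sets U ∈ τ with x ∈ U, then check whether U ∩ (A ∖ {x}) ≠ ∅ for every such U.
  x = delta: open {delta, echo} ∋ x has {delta, echo} ∩ (A ∖ {delta}) = ∅, so x is NOT a limit point.
  x = echo: opens ∋ x are {delta, echo}, {delta, echo, foxtrot}; each meets A ∖ {echo}, so x IS a limit point.
  x = foxtrot: open {foxtrot} ∋ x has {foxtrot} ∩ (A ∖ {foxtrot}) = ∅, so x is NOT a limit point.
Collecting: A' = {echo}.


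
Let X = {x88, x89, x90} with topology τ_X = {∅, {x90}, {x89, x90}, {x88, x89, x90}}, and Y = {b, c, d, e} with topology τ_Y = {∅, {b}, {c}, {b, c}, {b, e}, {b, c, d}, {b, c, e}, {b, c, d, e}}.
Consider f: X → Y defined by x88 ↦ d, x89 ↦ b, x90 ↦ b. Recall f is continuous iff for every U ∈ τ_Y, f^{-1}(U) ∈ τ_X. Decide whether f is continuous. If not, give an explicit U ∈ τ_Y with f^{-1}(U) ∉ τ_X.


f IS continuous.

Compute f^{-1}(U) for each U ∈ τ_Y:
  U = ∅: f^{-1}(U) = ∅ ∈ τ_X ✓.
  U = {b}: f^{-1}(U) = {x89, x90} ∈ τ_X ✓.
  U = {c}: f^{-1}(U) = ∅ ∈ τ_X ✓.
  U = {b, c}: f^{-1}(U) = {x89, x90} ∈ τ_X ✓.
  U = {b, e}: f^{-1}(U) = {x89, x90} ∈ τ_X ✓.
  U = {b, c, d}: f^{-1}(U) = {x88, x89, x90} ∈ τ_X ✓.
  U = {b, c, e}: f^{-1}(U) = {x89, x90} ∈ τ_X ✓.
  U = {b, c, d, e}: f^{-1}(U) = {x88, x89, x90} ∈ τ_X ✓.
Every preimage lies in τ_X, so f IS continuous.


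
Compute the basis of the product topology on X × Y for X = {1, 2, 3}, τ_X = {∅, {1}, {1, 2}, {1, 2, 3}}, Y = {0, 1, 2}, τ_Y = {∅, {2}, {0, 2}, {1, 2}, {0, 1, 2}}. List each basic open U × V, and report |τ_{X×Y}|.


Basis B = {∅ × ∅, {1} × {2}, {1} × {0, 2}, {1} × {1, 2}, {1, 2} × {2}, {1} × {0, 1, 2}, {1, 2, 3} × {2}, {1, 2} × {0, 2}, {1, 2} × {1, 2}, {1, 2} × {0, 1, 2}, {1, 2, 3} × {0, 2}, {1, 2, 3} × {1, 2}, {1, 2, 3} × {0, 1, 2}}; |τ_{X×Y}| = 30.

Enumerate products U × V with U ∈ τ_X, V ∈ τ_Y (deduplicated):
  ∅ × ∅ = {} (∅)
  {1} × {2} = {(1,2)}
  {1} × {0, 2} = {(1,0), (1,2)}
  {1} × {1, 2} = {(1,1), (1,2)}
  {1, 2} × {2} = {(1,2), (2,2)}
  {1} × {0, 1, 2} = {(1,0), (1,1), (1,2)}
  {1, 2, 3} × {2} = {(1,2), (2,2), (3,2)}
  {1, 2} × {0, 2} = {(1,0), (1,2), (2,0), (2,2)}
  {1, 2} × {1, 2} = {(1,1), (1,2), (2,1), (2,2)}
  {1, 2} × {0, 1, 2} = {(1,0), (1,1), (1,2), (2,0), (2,1), (2,2)}
  {1, 2, 3} × {0, 2} = {(1,0), (1,2), (2,0), (2,2), (3,0), (3,2)}
  {1, 2, 3} × {1, 2} = {(1,1), (1,2), (2,1), (2,2), (3,1), (3,2)}
  {1, 2, 3} × {0, 1, 2} = {(1,0), (1,1), (1,2), (2,0), (2,1), (2,2), (3,0), (3,1), (3,2)}
These 13 distinct sets form the basis B.
Close under arbitrary unions to get τ_{X×Y}; counting gives |τ_{X×Y}| = 30.


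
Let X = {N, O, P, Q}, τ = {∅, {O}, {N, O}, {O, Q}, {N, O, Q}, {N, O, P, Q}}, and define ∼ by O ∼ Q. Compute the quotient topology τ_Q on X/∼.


X/∼ = {[N], [O=Q], [P]}; |τ_Q| = 4.

Equivalence classes: [N], [O=Q], [P].
Quotient map π: X → X/∼ sends N ↦ [N], O ↦ [O=Q], P ↦ [P], Q ↦ [O=Q].
For each subset V ⊆ X/∼, compute π^{-1}(V) ⊆ X and check whether π^{-1}(V) ∈ τ. V is open in τ_Q iff π^{-1}(V) ∈ τ.
  V = {}: π^{-1}(V) = ∅ ∈ τ ✓.
  V = {[N]}: π^{-1}(V) = {N} ∉ τ ✗.
  V = {[O=Q]}: π^{-1}(V) = {O, Q} ∈ τ ✓.
  V = {[N], [O=Q]}: π^{-1}(V) = {N, O, Q} ∈ τ ✓.
  V = {[P]}: π^{-1}(V) = {P} ∉ τ ✗.
  V = {[N], [P]}: π^{-1}(V) = {N, P} ∉ τ ✗.
  V = {[O=Q], [P]}: π^{-1}(V) = {O, P, Q} ∉ τ ✗.
  V = {[N], [O=Q], [P]}: π^{-1}(V) = {N, O, P, Q} ∈ τ ✓.
Open sets in the quotient: τ_Q = {{}, {[O=Q]}, {[N], [O=Q]}, {[N], [O=Q], [P]}} (4 elements).


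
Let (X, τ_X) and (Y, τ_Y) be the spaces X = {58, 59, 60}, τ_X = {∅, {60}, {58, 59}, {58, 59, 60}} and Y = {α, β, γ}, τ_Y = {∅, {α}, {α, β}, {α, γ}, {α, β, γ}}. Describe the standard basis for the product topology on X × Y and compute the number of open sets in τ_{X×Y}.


Basis B = {∅ × ∅, {60} × {α}, {58, 59} × {α}, {60} × {α, β}, {60} × {α, γ}, {58, 59, 60} × {α}, {60} × {α, β, γ}, {58, 59} × {α, β}, {58, 59} × {α, γ}, {58, 59} × {α, β, γ}, {58, 59, 60} × {α, β}, {58, 59, 60} × {α, γ}, {58, 59, 60} × {α, β, γ}}; |τ_{X×Y}| = 25.

Enumerate products U × V with U ∈ τ_X, V ∈ τ_Y (deduplicated):
  ∅ × ∅ = {} (∅)
  {60} × {α} = {(60,α)}
  {58, 59} × {α} = {(58,α), (59,α)}
  {60} × {α, β} = {(60,α), (60,β)}
  {60} × {α, γ} = {(60,α), (60,γ)}
  {58, 59, 60} × {α} = {(58,α), (59,α), (60,α)}
  {60} × {α, β, γ} = {(60,α), (60,β), (60,γ)}
  {58, 59} × {α, β} = {(58,α), (58,β), (59,α), (59,β)}
  {58, 59} × {α, γ} = {(58,α), (58,γ), (59,α), (59,γ)}
  {58, 59} × {α, β, γ} = {(58,α), (58,β), (58,γ), (59,α), (59,β), (59,γ)}
  {58, 59, 60} × {α, β} = {(58,α), (58,β), (59,α), (59,β), (60,α), (60,β)}
  {58, 59, 60} × {α, γ} = {(58,α), (58,γ), (59,α), (59,γ), (60,α), (60,γ)}
  {58, 59, 60} × {α, β, γ} = {(58,α), (58,β), (58,γ), (59,α), (59,β), (59,γ), (60,α), (60,β), (60,γ)}
These 13 distinct sets form the basis B.
Close under arbitrary unions to get τ_{X×Y}; counting gives |τ_{X×Y}| = 25.


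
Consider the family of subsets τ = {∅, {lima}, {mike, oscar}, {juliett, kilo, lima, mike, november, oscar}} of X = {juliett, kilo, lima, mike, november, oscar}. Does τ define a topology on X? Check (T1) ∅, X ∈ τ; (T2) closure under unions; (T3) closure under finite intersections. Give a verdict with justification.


τ is NOT a topology on X.

Axiom (T1): ∅ ∈ τ? Yes; X ∈ τ? Yes.
Axiom (T2/T3): check pairwise unions and intersections of members of τ.
Counterexample for (T2): {lima} ∪ {mike, oscar} = {lima, mike, oscar} ∉ τ. Therefore τ is NOT a topology.


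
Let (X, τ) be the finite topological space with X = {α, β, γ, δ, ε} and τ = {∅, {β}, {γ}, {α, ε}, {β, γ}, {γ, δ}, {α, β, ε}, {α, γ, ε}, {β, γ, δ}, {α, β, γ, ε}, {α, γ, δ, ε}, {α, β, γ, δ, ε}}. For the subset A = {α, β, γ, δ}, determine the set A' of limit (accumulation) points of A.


A' = {δ, ε}

For each x ∈ X, list the open sets U ∈ τ with x ∈ U, then check whether U ∩ (A ∖ {x}) ≠ ∅ for every such U.
  x = α: open {α, ε} ∋ x has {α, ε} ∩ (A ∖ {α}) = ∅, so x is NOT a limit point.
  x = β: open {β} ∋ x has {β} ∩ (A ∖ {β}) = ∅, so x is NOT a limit point.
  x = γ: open {γ} ∋ x has {γ} ∩ (A ∖ {γ}) = ∅, so x is NOT a limit point.
  x = δ: opens ∋ x are {γ, δ}, {β, γ, δ}, {α, γ, δ, ε}, {α, β, γ, δ, ε}; each meets A ∖ {δ}, so x IS a limit point.
  x = ε: opens ∋ x are {α, ε}, {α, β, ε}, {α, γ, ε}, {α, β, γ, ε}, {α, γ, δ, ε}, {α, β, γ, δ, ε}; each meets A ∖ {ε}, so x IS a limit point.
Collecting: A' = {δ, ε}.


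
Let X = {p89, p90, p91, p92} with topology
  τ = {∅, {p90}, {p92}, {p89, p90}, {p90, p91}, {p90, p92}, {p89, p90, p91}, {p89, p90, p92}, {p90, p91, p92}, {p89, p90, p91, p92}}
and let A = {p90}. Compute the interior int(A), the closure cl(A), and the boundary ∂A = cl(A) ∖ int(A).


int(A) = {p90}, cl(A) = {p89, p90, p91}, ∂A = {p89, p91}.

Closed sets in (X, τ) are complements of opens:
  closed(X, τ) = {∅, {p89}, {p91}, {p92}, {p89, p91}, {p89, p92}, {p91, p92}, {p89, p90, p91}, {p89, p91, p92}, {p89, p90, p91, p92}}.
int(A) = ⋃ {U ∈ τ : U ⊆ A}. Opens contained in A: ∅, {p90}.
Taking the union of these: int(A) = {p90}.
cl(A) = ⋂ {C closed : A ⊆ C}. Closed sets containing A: {p89, p90, p91}, {p89, p90, p91, p92}.
Intersecting these: cl(A) = {p89, p90, p91}.
∂A = cl(A) ∖ int(A) = {p89, p90, p91} ∖ {p90} = {p89, p91}.


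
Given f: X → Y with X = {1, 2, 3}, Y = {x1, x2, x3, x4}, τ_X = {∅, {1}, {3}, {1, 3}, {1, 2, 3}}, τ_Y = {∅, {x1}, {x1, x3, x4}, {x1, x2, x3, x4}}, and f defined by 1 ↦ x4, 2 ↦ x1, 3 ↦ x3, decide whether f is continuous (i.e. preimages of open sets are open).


f is NOT continuous.

Compute f^{-1}(U) for each U ∈ τ_Y:
  U = ∅: f^{-1}(U) = ∅ ∈ τ_X ✓.
  U = {x1}: f^{-1}(U) = {2} ∉ τ_X ✗.
  U = {x1, x3, x4}: f^{-1}(U) = {1, 2, 3} ∈ τ_X ✓.
  U = {x1, x2, x3, x4}: f^{-1}(U) = {1, 2, 3} ∈ τ_X ✓.
Found U = {x1} with f^{-1}(U) = {2} not in τ_X. Therefore f is NOT continuous.


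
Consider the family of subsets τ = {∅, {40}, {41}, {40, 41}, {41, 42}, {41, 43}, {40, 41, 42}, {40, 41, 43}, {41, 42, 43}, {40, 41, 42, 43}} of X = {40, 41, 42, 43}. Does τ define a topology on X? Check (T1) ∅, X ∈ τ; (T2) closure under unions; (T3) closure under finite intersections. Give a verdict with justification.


τ IS a topology on X.

Axiom (T1): ∅ ∈ τ? Yes; X ∈ τ? Yes.
Axiom (T2/T3): check pairwise unions and intersections of members of τ.
All pairwise intersections and unions checked — each lies in τ. Therefore τ satisfies (T1), (T2), (T3): it IS a topology on X.


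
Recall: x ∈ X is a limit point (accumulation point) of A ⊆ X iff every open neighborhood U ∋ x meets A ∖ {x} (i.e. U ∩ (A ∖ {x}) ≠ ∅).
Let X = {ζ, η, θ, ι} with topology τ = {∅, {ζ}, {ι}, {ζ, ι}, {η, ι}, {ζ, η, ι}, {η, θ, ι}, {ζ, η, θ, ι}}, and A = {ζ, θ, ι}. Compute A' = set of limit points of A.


A' = {η, θ}

For each x ∈ X, list the open sets U ∈ τ with x ∈ U, then check whether U ∩ (A ∖ {x}) ≠ ∅ for every such U.
  x = ζ: open {ζ} ∋ x has {ζ} ∩ (A ∖ {ζ}) = ∅, so x is NOT a limit point.
  x = η: opens ∋ x are {η, ι}, {ζ, η, ι}, {η, θ, ι}, {ζ, η, θ, ι}; each meets A ∖ {η}, so x IS a limit point.
  x = θ: opens ∋ x are {η, θ, ι}, {ζ, η, θ, ι}; each meets A ∖ {θ}, so x IS a limit point.
  x = ι: open {ι} ∋ x has {ι} ∩ (A ∖ {ι}) = ∅, so x is NOT a limit point.
Collecting: A' = {η, θ}.


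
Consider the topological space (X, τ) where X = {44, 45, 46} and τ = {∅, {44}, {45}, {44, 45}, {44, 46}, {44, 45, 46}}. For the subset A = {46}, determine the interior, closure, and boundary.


int(A) = ∅, cl(A) = {46}, ∂A = {46}.

Closed sets in (X, τ) are complements of opens:
  closed(X, τ) = {∅, {45}, {46}, {44, 46}, {45, 46}, {44, 45, 46}}.
int(A) = ⋃ {U ∈ τ : U ⊆ A}. Opens contained in A: ∅.
Taking the union of these: int(A) = ∅.
cl(A) = ⋂ {C closed : A ⊆ C}. Closed sets containing A: {46}, {44, 46}, {45, 46}, {44, 45, 46}.
Intersecting these: cl(A) = {46}.
∂A = cl(A) ∖ int(A) = {46} ∖ ∅ = {46}.


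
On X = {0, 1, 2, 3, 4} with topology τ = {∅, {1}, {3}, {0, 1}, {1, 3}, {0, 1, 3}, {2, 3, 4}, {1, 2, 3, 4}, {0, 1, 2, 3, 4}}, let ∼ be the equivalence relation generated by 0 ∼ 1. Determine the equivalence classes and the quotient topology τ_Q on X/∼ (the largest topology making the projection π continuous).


X/∼ = {[0=1], [2], [3], [4]}; |τ_Q| = 6.

Equivalence classes: [0=1], [2], [3], [4].
Quotient map π: X → X/∼ sends 0 ↦ [0=1], 1 ↦ [0=1], 2 ↦ [2], 3 ↦ [3], 4 ↦ [4].
For each subset V ⊆ X/∼, compute π^{-1}(V) ⊆ X and check whether π^{-1}(V) ∈ τ. V is open in τ_Q iff π^{-1}(V) ∈ τ.
  V = {}: π^{-1}(V) = ∅ ∈ τ ✓.
  V = {[0=1]}: π^{-1}(V) = {0, 1} ∈ τ ✓.
  V = {[2]}: π^{-1}(V) = {2} ∉ τ ✗.
  V = {[0=1], [2]}: π^{-1}(V) = {0, 1, 2} ∉ τ ✗.
  V = {[3]}: π^{-1}(V) = {3} ∈ τ ✓.
  V = {[0=1], [3]}: π^{-1}(V) = {0, 1, 3} ∈ τ ✓.
  V = {[2], [3]}: π^{-1}(V) = {2, 3} ∉ τ ✗.
  V = {[0=1], [2], [3]}: π^{-1}(V) = {0, 1, 2, 3} ∉ τ ✗.
  V = {[4]}: π^{-1}(V) = {4} ∉ τ ✗.
  V = {[0=1], [4]}: π^{-1}(V) = {0, 1, 4} ∉ τ ✗.
  V = {[2], [4]}: π^{-1}(V) = {2, 4} ∉ τ ✗.
  V = {[0=1], [2], [4]}: π^{-1}(V) = {0, 1, 2, 4} ∉ τ ✗.
  V = {[3], [4]}: π^{-1}(V) = {3, 4} ∉ τ ✗.
  V = {[0=1], [3], [4]}: π^{-1}(V) = {0, 1, 3, 4} ∉ τ ✗.
  V = {[2], [3], [4]}: π^{-1}(V) = {2, 3, 4} ∈ τ ✓.
  V = {[0=1], [2], [3], [4]}: π^{-1}(V) = {0, 1, 2, 3, 4} ∈ τ ✓.
Open sets in the quotient: τ_Q = {{}, {[0=1]}, {[3]}, {[0=1], [3]}, {[2], [3], [4]}, {[0=1], [2], [3], [4]}} (6 elements).


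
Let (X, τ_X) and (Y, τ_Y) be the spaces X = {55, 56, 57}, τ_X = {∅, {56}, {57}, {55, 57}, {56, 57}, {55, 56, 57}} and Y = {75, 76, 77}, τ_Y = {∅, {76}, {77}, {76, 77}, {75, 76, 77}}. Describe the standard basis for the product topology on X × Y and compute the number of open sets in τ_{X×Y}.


Basis B = {∅ × ∅, {56} × {76}, {56} × {77}, {57} × {76}, {57} × {77}, {55, 57} × {76}, {55, 57} × {77}, {56} × {76, 77}, {56, 57} × {76}, {56, 57} × {77}, {57} × {76, 77}, {55, 56, 57} × {76}, {55, 56, 57} × {77}, {56} × {75, 76, 77}, {57} × {75, 76, 77}, {55, 57} × {76, 77}, {56, 57} × {76, 77}, {55, 57} × {75, 76, 77}, {55, 56, 57} × {76, 77}, {56, 57} × {75, 76, 77}, {55, 56, 57} × {75, 76, 77}}; |τ_{X×Y}| = 70.

Enumerate products U × V with U ∈ τ_X, V ∈ τ_Y (deduplicated):
  ∅ × ∅ = {} (∅)
  {56} × {76} = {(56,76)}
  {56} × {77} = {(56,77)}
  {57} × {76} = {(57,76)}
  {57} × {77} = {(57,77)}
  {55, 57} × {76} = {(55,76), (57,76)}
  {55, 57} × {77} = {(55,77), (57,77)}
  {56} × {76, 77} = {(56,76), (56,77)}
  {56, 57} × {76} = {(56,76), (57,76)}
  {56, 57} × {77} = {(56,77), (57,77)}
  {57} × {76, 77} = {(57,76), (57,77)}
  {55, 56, 57} × {76} = {(55,76), (56,76), (57,76)}
  {55, 56, 57} × {77} = {(55,77), (56,77), (57,77)}
  {56} × {75, 76, 77} = {(56,75), (56,76), (56,77)}
  {57} × {75, 76, 77} = {(57,75), (57,76), (57,77)}
  {55, 57} × {76, 77} = {(55,76), (55,77), (57,76), (57,77)}
  {56, 57} × {76, 77} = {(56,76), (56,77), (57,76), (57,77)}
  {55, 57} × {75, 76, 77} = {(55,75), (55,76), (55,77), (57,75), (57,76), (57,77)}
  {55, 56, 57} × {76, 77} = {(55,76), (55,77), (56,76), (56,77), (57,76), (57,77)}
  {56, 57} × {75, 76, 77} = {(56,75), (56,76), (56,77), (57,75), (57,76), (57,77)}
  {55, 56, 57} × {75, 76, 77} = {(55,75), (55,76), (55,77), (56,75), (56,76), (56,77), (57,75), (57,76), (57,77)}
These 21 distinct sets form the basis B.
Close under arbitrary unions to get τ_{X×Y}; counting gives |τ_{X×Y}| = 70.


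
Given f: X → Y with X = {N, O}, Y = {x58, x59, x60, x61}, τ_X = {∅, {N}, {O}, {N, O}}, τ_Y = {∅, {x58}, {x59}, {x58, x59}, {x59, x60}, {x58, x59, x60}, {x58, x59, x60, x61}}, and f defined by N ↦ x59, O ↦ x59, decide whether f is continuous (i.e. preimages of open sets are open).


f IS continuous.

Compute f^{-1}(U) for each U ∈ τ_Y:
  U = ∅: f^{-1}(U) = ∅ ∈ τ_X ✓.
  U = {x58}: f^{-1}(U) = ∅ ∈ τ_X ✓.
  U = {x59}: f^{-1}(U) = {N, O} ∈ τ_X ✓.
  U = {x58, x59}: f^{-1}(U) = {N, O} ∈ τ_X ✓.
  U = {x59, x60}: f^{-1}(U) = {N, O} ∈ τ_X ✓.
  U = {x58, x59, x60}: f^{-1}(U) = {N, O} ∈ τ_X ✓.
  U = {x58, x59, x60, x61}: f^{-1}(U) = {N, O} ∈ τ_X ✓.
Every preimage lies in τ_X, so f IS continuous.


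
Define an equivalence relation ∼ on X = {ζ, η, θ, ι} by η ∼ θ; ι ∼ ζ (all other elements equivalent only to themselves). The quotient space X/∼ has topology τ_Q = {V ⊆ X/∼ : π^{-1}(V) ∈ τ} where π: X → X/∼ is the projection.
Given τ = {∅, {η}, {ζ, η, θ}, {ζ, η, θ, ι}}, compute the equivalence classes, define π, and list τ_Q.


X/∼ = {[ζ=ι], [η=θ]}; |τ_Q| = 2.

Equivalence classes: [ζ=ι], [η=θ].
Quotient map π: X → X/∼ sends ζ ↦ [ζ=ι], η ↦ [η=θ], θ ↦ [η=θ], ι ↦ [ζ=ι].
For each subset V ⊆ X/∼, compute π^{-1}(V) ⊆ X and check whether π^{-1}(V) ∈ τ. V is open in τ_Q iff π^{-1}(V) ∈ τ.
  V = {}: π^{-1}(V) = ∅ ∈ τ ✓.
  V = {[ζ=ι]}: π^{-1}(V) = {ζ, ι} ∉ τ ✗.
  V = {[η=θ]}: π^{-1}(V) = {η, θ} ∉ τ ✗.
  V = {[ζ=ι], [η=θ]}: π^{-1}(V) = {ζ, η, θ, ι} ∈ τ ✓.
Open sets in the quotient: τ_Q = {{}, {[ζ=ι], [η=θ]}} (2 elements).


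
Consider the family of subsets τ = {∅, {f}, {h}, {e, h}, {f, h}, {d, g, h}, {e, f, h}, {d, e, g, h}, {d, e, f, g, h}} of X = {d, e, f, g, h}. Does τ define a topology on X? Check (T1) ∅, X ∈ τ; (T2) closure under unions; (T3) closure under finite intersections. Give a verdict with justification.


τ is NOT a topology on X.

Axiom (T1): ∅ ∈ τ? Yes; X ∈ τ? Yes.
Axiom (T2/T3): check pairwise unions and intersections of members of τ.
Counterexample for (T2): {f} ∪ {d, g, h} = {d, f, g, h} ∉ τ. Therefore τ is NOT a topology.


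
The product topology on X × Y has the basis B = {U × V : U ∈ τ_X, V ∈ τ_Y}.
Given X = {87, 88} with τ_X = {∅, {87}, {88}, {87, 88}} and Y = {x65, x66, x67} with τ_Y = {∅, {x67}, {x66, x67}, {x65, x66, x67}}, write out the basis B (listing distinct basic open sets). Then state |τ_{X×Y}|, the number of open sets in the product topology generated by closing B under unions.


Basis B = {∅ × ∅, {87} × {x67}, {88} × {x67}, {87} × {x66, x67}, {87, 88} × {x67}, {88} × {x66, x67}, {87} × {x65, x66, x67}, {88} × {x65, x66, x67}, {87, 88} × {x66, x67}, {87, 88} × {x65, x66, x67}}; |τ_{X×Y}| = 16.

Enumerate products U × V with U ∈ τ_X, V ∈ τ_Y (deduplicated):
  ∅ × ∅ = {} (∅)
  {87} × {x67} = {(87,x67)}
  {88} × {x67} = {(88,x67)}
  {87} × {x66, x67} = {(87,x66), (87,x67)}
  {87, 88} × {x67} = {(87,x67), (88,x67)}
  {88} × {x66, x67} = {(88,x66), (88,x67)}
  {87} × {x65, x66, x67} = {(87,x65), (87,x66), (87,x67)}
  {88} × {x65, x66, x67} = {(88,x65), (88,x66), (88,x67)}
  {87, 88} × {x66, x67} = {(87,x66), (87,x67), (88,x66), (88,x67)}
  {87, 88} × {x65, x66, x67} = {(87,x65), (87,x66), (87,x67), (88,x65), (88,x66), (88,x67)}
These 10 distinct sets form the basis B.
Close under arbitrary unions to get τ_{X×Y}; counting gives |τ_{X×Y}| = 16.


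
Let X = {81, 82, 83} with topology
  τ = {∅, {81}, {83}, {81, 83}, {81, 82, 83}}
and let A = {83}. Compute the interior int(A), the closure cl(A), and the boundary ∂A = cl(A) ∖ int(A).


int(A) = {83}, cl(A) = {82, 83}, ∂A = {82}.

Closed sets in (X, τ) are complements of opens:
  closed(X, τ) = {∅, {82}, {81, 82}, {82, 83}, {81, 82, 83}}.
int(A) = ⋃ {U ∈ τ : U ⊆ A}. Opens contained in A: ∅, {83}.
Taking the union of these: int(A) = {83}.
cl(A) = ⋂ {C closed : A ⊆ C}. Closed sets containing A: {82, 83}, {81, 82, 83}.
Intersecting these: cl(A) = {82, 83}.
∂A = cl(A) ∖ int(A) = {82, 83} ∖ {83} = {82}.


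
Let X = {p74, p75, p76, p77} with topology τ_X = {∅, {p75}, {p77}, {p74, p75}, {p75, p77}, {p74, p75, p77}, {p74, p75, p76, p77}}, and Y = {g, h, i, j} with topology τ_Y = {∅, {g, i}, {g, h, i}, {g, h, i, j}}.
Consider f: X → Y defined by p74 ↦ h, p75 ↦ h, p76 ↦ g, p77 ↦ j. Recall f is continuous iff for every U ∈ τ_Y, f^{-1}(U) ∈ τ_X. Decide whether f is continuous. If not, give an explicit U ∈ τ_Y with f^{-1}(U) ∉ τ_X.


f is NOT continuous.

Compute f^{-1}(U) for each U ∈ τ_Y:
  U = ∅: f^{-1}(U) = ∅ ∈ τ_X ✓.
  U = {g, i}: f^{-1}(U) = {p76} ∉ τ_X ✗.
  U = {g, h, i}: f^{-1}(U) = {p74, p75, p76} ∉ τ_X ✗.
  U = {g, h, i, j}: f^{-1}(U) = {p74, p75, p76, p77} ∈ τ_X ✓.
Found U = {g, i} with f^{-1}(U) = {p76} not in τ_X. Therefore f is NOT continuous.


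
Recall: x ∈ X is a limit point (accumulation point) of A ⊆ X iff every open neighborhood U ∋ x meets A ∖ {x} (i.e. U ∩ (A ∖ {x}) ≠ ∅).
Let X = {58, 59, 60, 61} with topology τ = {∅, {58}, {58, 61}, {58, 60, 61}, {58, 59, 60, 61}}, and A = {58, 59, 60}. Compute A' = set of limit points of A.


A' = {59, 60, 61}

For each x ∈ X, list the open sets U ∈ τ with x ∈ U, then check whether U ∩ (A ∖ {x}) ≠ ∅ for every such U.
  x = 58: open {58} ∋ x has {58} ∩ (A ∖ {58}) = ∅, so x is NOT a limit point.
  x = 59: opens ∋ x are {58, 59, 60, 61}; each meets A ∖ {59}, so x IS a limit point.
  x = 60: opens ∋ x are {58, 60, 61}, {58, 59, 60, 61}; each meets A ∖ {60}, so x IS a limit point.
  x = 61: opens ∋ x are {58, 61}, {58, 60, 61}, {58, 59, 60, 61}; each meets A ∖ {61}, so x IS a limit point.
Collecting: A' = {59, 60, 61}.


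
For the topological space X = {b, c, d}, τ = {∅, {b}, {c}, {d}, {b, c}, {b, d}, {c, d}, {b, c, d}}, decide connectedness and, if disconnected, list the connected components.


(X, τ) is disconnected; components = [{b}, {c}, {d}].

Find clopen sets (U ∈ τ with X ∖ U ∈ τ):
  U = ∅, X ∖ U = {b, c, d} — both open, so U is clopen.
  U = {b}, X ∖ U = {c, d} — both open, so U is clopen.
  U = {c}, X ∖ U = {b, d} — both open, so U is clopen.
  U = {d}, X ∖ U = {b, c} — both open, so U is clopen.
  U = {b, c}, X ∖ U = {d} — both open, so U is clopen.
  U = {b, d}, X ∖ U = {c} — both open, so U is clopen.
  U = {c, d}, X ∖ U = {b} — both open, so U is clopen.
  U = {b, c, d}, X ∖ U = ∅ — both open, so U is clopen.
Nontrivial clopen(s) exist: e.g. {c}. So (X, τ) is disconnected.
Compute connected components by grouping points that agree on all clopens:
  component: {b}
  component: {c}
  component: {d}


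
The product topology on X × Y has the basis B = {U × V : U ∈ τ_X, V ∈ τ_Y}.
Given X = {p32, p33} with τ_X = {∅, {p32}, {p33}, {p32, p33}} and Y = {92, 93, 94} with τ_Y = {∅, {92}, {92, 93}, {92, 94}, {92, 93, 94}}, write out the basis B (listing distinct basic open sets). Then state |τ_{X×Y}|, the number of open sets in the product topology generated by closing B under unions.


Basis B = {∅ × ∅, {p32} × {92}, {p33} × {92}, {p32} × {92, 93}, {p32} × {92, 94}, {p32, p33} × {92}, {p33} × {92, 93}, {p33} × {92, 94}, {p32} × {92, 93, 94}, {p33} × {92, 93, 94}, {p32, p33} × {92, 93}, {p32, p33} × {92, 94}, {p32, p33} × {92, 93, 94}}; |τ_{X×Y}| = 25.

Enumerate products U × V with U ∈ τ_X, V ∈ τ_Y (deduplicated):
  ∅ × ∅ = {} (∅)
  {p32} × {92} = {(p32,92)}
  {p33} × {92} = {(p33,92)}
  {p32} × {92, 93} = {(p32,92), (p32,93)}
  {p32} × {92, 94} = {(p32,92), (p32,94)}
  {p32, p33} × {92} = {(p32,92), (p33,92)}
  {p33} × {92, 93} = {(p33,92), (p33,93)}
  {p33} × {92, 94} = {(p33,92), (p33,94)}
  {p32} × {92, 93, 94} = {(p32,92), (p32,93), (p32,94)}
  {p33} × {92, 93, 94} = {(p33,92), (p33,93), (p33,94)}
  {p32, p33} × {92, 93} = {(p32,92), (p32,93), (p33,92), (p33,93)}
  {p32, p33} × {92, 94} = {(p32,92), (p32,94), (p33,92), (p33,94)}
  {p32, p33} × {92, 93, 94} = {(p32,92), (p32,93), (p32,94), (p33,92), (p33,93), (p33,94)}
These 13 distinct sets form the basis B.
Close under arbitrary unions to get τ_{X×Y}; counting gives |τ_{X×Y}| = 25.


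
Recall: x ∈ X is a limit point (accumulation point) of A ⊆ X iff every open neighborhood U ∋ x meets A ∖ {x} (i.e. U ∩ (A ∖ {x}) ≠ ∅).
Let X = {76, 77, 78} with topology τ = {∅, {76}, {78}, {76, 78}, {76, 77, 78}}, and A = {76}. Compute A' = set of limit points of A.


A' = {77}

For each x ∈ X, list the open sets U ∈ τ with x ∈ U, then check whether U ∩ (A ∖ {x}) ≠ ∅ for every such U.
  x = 76: open {76} ∋ x has {76} ∩ (A ∖ {76}) = ∅, so x is NOT a limit point.
  x = 77: opens ∋ x are {76, 77, 78}; each meets A ∖ {77}, so x IS a limit point.
  x = 78: open {78} ∋ x has {78} ∩ (A ∖ {78}) = ∅, so x is NOT a limit point.
Collecting: A' = {77}.


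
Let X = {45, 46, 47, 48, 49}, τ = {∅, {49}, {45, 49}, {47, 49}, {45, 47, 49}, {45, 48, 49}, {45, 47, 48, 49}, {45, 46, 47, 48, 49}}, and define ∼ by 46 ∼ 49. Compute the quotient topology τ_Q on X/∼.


X/∼ = {[45], [46=49], [47], [48]}; |τ_Q| = 2.

Equivalence classes: [45], [46=49], [47], [48].
Quotient map π: X → X/∼ sends 45 ↦ [45], 46 ↦ [46=49], 47 ↦ [47], 48 ↦ [48], 49 ↦ [46=49].
For each subset V ⊆ X/∼, compute π^{-1}(V) ⊆ X and check whether π^{-1}(V) ∈ τ. V is open in τ_Q iff π^{-1}(V) ∈ τ.
  V = {}: π^{-1}(V) = ∅ ∈ τ ✓.
  V = {[45]}: π^{-1}(V) = {45} ∉ τ ✗.
  V = {[46=49]}: π^{-1}(V) = {46, 49} ∉ τ ✗.
  V = {[45], [46=49]}: π^{-1}(V) = {45, 46, 49} ∉ τ ✗.
  V = {[47]}: π^{-1}(V) = {47} ∉ τ ✗.
  V = {[45], [47]}: π^{-1}(V) = {45, 47} ∉ τ ✗.
  V = {[46=49], [47]}: π^{-1}(V) = {46, 47, 49} ∉ τ ✗.
  V = {[45], [46=49], [47]}: π^{-1}(V) = {45, 46, 47, 49} ∉ τ ✗.
  V = {[48]}: π^{-1}(V) = {48} ∉ τ ✗.
  V = {[45], [48]}: π^{-1}(V) = {45, 48} ∉ τ ✗.
  V = {[46=49], [48]}: π^{-1}(V) = {46, 48, 49} ∉ τ ✗.
  V = {[45], [46=49], [48]}: π^{-1}(V) = {45, 46, 48, 49} ∉ τ ✗.
  V = {[47], [48]}: π^{-1}(V) = {47, 48} ∉ τ ✗.
  V = {[45], [47], [48]}: π^{-1}(V) = {45, 47, 48} ∉ τ ✗.
  V = {[46=49], [47], [48]}: π^{-1}(V) = {46, 47, 48, 49} ∉ τ ✗.
  V = {[45], [46=49], [47], [48]}: π^{-1}(V) = {45, 46, 47, 48, 49} ∈ τ ✓.
Open sets in the quotient: τ_Q = {{}, {[45], [46=49], [47], [48]}} (2 elements).


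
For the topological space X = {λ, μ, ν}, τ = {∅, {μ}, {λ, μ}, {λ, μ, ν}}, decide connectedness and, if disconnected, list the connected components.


(X, τ) is connected.

Find clopen sets (U ∈ τ with X ∖ U ∈ τ):
  U = ∅, X ∖ U = {λ, μ, ν} — both open, so U is clopen.
  U = {λ, μ, ν}, X ∖ U = ∅ — both open, so U is clopen.
Only trivial clopens (∅ and X) exist, so (X, τ) is connected.
Compute connected components by grouping points that agree on all clopens:
  component: {λ, μ, ν}


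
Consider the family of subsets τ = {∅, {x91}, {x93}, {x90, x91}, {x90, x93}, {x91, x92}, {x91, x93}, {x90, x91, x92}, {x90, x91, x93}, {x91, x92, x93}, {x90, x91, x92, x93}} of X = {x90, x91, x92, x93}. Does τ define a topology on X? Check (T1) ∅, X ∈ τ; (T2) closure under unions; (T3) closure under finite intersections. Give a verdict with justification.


τ is NOT a topology on X.

Axiom (T1): ∅ ∈ τ? Yes; X ∈ τ? Yes.
Axiom (T2/T3): check pairwise unions and intersections of members of τ.
Counterexample for (T3): {x90, x91} ∩ {x90, x93} = {x90} ∉ τ. Therefore τ is NOT a topology.
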